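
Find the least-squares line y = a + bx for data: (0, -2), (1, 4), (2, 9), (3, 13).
a = -3/2, b = 5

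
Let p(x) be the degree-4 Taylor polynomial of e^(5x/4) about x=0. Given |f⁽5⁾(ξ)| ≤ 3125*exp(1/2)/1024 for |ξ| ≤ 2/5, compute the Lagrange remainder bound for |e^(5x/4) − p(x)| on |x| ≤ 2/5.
exp(1/2)/3840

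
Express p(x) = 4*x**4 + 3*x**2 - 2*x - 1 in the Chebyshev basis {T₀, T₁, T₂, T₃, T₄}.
(2)T₀ + (-2)T₁ + (7/2)T₂ + (1/2)T₄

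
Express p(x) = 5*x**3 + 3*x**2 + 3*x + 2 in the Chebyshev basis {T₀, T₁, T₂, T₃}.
(7/2)T₀ + (27/4)T₁ + (3/2)T₂ + (5/4)T₃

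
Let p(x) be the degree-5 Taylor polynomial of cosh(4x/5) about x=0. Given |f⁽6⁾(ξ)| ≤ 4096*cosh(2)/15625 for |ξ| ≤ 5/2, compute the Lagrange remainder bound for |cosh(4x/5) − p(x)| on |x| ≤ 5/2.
4*cosh(2)/45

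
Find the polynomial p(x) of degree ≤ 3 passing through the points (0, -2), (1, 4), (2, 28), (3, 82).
2*x**3 + 3*x**2 + x - 2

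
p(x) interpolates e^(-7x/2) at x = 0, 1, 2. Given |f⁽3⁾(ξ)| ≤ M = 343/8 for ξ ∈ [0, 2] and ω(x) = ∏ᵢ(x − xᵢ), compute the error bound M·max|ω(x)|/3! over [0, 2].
343*sqrt(3)/216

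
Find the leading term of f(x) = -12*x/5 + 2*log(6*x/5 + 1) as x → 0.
-36*x**2/25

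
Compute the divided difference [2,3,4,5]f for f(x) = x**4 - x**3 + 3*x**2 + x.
13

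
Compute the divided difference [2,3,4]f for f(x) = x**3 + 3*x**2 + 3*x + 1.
12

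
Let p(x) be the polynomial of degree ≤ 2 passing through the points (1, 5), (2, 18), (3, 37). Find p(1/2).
3/4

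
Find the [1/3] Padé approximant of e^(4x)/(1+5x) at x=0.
(16*x/11 + 1)/(392*x**3/33 - 116*x**2/11 + 27*x/11 + 1)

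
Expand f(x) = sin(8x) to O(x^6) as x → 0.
8*x - 256*x**3/3 + 4096*x**5/15 + O(x**6)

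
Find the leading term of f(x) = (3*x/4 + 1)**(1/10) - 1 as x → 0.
3*x/40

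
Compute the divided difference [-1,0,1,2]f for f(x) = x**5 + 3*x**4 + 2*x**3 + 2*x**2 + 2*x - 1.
13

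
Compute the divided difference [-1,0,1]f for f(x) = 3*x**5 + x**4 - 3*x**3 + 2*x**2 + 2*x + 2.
3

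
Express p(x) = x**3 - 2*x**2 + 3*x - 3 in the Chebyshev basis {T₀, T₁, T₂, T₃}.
(-4)T₀ + (15/4)T₁ - T₂ + (1/4)T₃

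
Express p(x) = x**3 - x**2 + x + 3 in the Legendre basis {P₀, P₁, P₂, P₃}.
(8/3)P₀ + (8/5)P₁ + (-2/3)P₂ + (2/5)P₃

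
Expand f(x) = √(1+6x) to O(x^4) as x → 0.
1 + 3*x - 9*x**2/2 + 27*x**3/2 + O(x**4)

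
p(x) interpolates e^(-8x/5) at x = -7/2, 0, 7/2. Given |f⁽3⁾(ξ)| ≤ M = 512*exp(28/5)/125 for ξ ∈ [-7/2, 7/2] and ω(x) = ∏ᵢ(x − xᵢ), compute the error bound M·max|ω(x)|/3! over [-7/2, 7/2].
21952*sqrt(3)*exp(28/5)/3375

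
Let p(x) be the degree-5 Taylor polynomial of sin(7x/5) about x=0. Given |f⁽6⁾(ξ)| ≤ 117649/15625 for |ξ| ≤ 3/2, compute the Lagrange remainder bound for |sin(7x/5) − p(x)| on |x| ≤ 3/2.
9529569/80000000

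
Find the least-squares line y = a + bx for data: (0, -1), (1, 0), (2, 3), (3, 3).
a = -1, b = 3/2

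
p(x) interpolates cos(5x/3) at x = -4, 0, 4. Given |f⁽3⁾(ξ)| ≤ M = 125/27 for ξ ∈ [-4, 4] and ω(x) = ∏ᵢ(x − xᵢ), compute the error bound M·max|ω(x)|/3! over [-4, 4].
8000*sqrt(3)/729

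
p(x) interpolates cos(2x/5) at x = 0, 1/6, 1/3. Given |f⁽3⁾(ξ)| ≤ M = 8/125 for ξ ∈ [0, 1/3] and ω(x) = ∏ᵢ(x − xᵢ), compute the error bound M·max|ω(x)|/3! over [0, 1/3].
sqrt(3)/91125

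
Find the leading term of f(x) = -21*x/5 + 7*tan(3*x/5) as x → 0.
63*x**3/125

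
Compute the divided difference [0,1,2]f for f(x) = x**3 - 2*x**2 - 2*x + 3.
1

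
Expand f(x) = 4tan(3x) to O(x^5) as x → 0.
12*x + 36*x**3 + O(x**5)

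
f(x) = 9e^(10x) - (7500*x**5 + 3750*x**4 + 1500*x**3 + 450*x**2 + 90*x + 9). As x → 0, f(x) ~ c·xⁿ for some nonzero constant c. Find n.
6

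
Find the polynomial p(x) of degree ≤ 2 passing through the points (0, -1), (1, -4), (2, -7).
-3*x - 1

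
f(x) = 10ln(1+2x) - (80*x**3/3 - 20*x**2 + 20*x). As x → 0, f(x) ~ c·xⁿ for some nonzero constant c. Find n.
4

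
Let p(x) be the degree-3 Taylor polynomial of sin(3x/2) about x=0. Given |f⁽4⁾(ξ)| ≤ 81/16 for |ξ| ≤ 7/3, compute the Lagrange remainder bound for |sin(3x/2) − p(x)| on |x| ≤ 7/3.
2401/384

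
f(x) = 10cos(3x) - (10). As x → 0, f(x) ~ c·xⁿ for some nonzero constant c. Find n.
2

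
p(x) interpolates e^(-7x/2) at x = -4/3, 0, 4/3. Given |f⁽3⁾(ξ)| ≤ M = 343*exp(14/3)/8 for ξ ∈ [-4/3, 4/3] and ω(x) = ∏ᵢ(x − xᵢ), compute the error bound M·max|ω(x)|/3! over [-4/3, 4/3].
2744*sqrt(3)*exp(14/3)/729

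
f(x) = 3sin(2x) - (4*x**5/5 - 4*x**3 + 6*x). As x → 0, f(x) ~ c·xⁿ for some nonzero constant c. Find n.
7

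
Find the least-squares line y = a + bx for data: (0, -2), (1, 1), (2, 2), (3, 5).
a = -9/5, b = 11/5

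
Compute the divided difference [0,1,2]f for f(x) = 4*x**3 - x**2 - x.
11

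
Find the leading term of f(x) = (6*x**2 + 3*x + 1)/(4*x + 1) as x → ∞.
3*x/2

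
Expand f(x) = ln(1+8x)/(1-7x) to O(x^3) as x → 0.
8*x + 24*x**2 + O(x**3)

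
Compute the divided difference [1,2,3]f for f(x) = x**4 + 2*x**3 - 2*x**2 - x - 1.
35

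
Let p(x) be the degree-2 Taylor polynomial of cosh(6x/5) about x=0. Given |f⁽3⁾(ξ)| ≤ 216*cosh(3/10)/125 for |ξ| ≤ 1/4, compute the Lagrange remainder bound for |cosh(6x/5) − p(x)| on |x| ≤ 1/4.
9*cosh(3/10)/2000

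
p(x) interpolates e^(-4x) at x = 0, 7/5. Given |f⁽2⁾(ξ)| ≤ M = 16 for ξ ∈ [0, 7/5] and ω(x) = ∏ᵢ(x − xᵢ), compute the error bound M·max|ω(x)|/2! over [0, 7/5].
98/25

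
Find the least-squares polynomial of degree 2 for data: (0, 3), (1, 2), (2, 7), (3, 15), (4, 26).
93/35 + (-127/70)x + (27/14)x²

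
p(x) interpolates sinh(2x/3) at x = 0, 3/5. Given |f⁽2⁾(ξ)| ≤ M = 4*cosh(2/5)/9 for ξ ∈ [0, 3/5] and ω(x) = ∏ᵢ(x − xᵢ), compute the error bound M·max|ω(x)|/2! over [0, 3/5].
cosh(2/5)/50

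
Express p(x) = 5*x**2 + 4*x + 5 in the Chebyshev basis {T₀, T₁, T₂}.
(15/2)T₀ + (4)T₁ + (5/2)T₂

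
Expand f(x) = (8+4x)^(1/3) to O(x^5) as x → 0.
2 + x/3 - x**2/18 + 5*x**3/324 - 5*x**4/972 + O(x**5)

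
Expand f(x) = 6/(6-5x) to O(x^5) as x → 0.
1 + 5*x/6 + 25*x**2/36 + 125*x**3/216 + 625*x**4/1296 + O(x**5)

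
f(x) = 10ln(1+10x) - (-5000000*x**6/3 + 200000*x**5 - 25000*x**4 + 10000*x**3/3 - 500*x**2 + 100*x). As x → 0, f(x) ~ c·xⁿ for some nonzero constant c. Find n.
7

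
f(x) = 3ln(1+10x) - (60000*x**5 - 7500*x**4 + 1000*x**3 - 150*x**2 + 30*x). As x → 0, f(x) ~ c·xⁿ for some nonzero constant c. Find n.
6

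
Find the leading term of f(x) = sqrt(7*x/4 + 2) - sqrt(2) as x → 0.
7*sqrt(2)*x/16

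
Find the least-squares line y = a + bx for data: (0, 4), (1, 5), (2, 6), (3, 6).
a = 21/5, b = 7/10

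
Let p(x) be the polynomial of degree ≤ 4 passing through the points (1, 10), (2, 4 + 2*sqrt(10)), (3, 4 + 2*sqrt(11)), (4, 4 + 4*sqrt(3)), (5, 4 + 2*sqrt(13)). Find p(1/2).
-105*sqrt(10)/16 - 45*sqrt(3)/8 + 35*sqrt(13)/64 + 1201/64 + 189*sqrt(11)/32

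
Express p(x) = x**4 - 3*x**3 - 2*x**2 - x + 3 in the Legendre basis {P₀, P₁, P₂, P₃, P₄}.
(38/15)P₀ + (-14/5)P₁ + (-16/21)P₂ + (-6/5)P₃ + (8/35)P₄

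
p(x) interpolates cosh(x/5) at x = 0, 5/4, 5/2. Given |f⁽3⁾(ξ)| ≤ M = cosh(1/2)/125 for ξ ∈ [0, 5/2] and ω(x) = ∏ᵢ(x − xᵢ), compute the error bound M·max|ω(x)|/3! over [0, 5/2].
sqrt(3)*cosh(1/2)/1728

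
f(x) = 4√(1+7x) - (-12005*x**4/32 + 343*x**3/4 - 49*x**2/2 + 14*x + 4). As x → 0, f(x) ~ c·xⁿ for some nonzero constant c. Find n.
5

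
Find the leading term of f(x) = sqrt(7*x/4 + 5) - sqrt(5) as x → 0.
7*sqrt(5)*x/40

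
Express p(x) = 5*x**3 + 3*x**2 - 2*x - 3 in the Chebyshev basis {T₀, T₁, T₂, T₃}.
(-3/2)T₀ + (7/4)T₁ + (3/2)T₂ + (5/4)T₃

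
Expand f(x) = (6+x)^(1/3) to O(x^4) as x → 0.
6**(1/3) + 6**(1/3)*x/18 - 6**(1/3)*x**2/324 + 5*6**(1/3)*x**3/17496 + O(x**4)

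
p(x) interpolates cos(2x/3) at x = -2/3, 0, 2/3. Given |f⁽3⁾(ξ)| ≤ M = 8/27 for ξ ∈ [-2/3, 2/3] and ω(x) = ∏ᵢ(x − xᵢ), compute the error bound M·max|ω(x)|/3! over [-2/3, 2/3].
64*sqrt(3)/19683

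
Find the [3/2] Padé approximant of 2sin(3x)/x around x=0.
(6 - 63*x**2/10)/(9*x**2/20 + 1)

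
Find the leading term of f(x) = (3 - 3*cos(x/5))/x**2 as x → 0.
3/50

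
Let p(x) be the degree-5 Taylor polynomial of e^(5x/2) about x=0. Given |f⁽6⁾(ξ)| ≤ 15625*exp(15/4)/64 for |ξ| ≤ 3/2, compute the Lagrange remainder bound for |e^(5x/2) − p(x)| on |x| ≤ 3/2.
253125*exp(15/4)/65536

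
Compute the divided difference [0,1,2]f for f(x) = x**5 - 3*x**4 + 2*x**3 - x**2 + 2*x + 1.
-1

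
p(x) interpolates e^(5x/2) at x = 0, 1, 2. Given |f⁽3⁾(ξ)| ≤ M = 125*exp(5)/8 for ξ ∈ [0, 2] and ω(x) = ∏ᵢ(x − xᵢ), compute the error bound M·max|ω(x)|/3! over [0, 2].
125*sqrt(3)*exp(5)/216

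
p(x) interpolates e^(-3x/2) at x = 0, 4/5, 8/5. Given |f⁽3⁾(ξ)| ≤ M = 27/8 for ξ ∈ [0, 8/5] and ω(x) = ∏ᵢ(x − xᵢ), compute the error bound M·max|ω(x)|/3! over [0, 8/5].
8*sqrt(3)/125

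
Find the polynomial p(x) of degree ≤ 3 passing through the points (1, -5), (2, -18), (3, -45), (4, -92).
-x**3 - x**2 - 3*x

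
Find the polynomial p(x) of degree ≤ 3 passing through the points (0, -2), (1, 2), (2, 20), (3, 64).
2*x**3 + x**2 + x - 2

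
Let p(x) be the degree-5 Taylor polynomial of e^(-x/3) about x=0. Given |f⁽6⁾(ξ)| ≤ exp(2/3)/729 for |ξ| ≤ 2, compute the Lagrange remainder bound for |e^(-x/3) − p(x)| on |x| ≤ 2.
4*exp(2/3)/32805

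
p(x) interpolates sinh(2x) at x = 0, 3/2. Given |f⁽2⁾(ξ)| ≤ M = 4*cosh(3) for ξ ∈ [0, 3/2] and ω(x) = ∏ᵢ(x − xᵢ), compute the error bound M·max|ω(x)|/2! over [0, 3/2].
9*cosh(3)/8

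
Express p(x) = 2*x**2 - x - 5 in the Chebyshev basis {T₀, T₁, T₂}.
(-4)T₀ - T₁ + T₂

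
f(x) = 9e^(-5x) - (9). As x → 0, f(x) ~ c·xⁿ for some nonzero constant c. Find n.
1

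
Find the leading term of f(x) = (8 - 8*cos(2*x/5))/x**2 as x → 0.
16/25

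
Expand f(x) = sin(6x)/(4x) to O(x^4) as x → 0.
3/2 - 9*x**2 + O(x**4)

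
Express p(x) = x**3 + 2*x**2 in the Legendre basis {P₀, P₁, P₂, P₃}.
(2/3)P₀ + (3/5)P₁ + (4/3)P₂ + (2/5)P₃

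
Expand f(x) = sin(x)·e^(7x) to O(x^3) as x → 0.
x + 7*x**2 + O(x**3)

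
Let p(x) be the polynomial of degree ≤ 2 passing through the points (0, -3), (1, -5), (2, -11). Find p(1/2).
-7/2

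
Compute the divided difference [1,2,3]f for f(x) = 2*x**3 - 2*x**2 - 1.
10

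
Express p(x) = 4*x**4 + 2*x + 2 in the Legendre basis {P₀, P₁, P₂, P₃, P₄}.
(14/5)P₀ + (2)P₁ + (16/7)P₂ + (32/35)P₄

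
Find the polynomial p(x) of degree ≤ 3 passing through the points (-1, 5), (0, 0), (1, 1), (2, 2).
-x**3 + 3*x**2 - x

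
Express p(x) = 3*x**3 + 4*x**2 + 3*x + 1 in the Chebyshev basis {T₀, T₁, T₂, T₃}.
(3)T₀ + (21/4)T₁ + (2)T₂ + (3/4)T₃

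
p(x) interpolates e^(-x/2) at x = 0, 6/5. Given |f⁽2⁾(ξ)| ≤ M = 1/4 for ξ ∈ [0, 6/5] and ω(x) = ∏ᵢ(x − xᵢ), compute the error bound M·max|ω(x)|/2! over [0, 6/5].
9/200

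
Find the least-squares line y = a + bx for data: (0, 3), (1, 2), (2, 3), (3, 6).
a = 2, b = 1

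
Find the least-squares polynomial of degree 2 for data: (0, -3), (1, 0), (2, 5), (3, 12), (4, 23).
-99/35 + (44/35)x + (9/7)x²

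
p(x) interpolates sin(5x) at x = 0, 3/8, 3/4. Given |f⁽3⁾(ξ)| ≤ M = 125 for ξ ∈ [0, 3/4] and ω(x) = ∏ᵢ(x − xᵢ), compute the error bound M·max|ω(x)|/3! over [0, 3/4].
125*sqrt(3)/512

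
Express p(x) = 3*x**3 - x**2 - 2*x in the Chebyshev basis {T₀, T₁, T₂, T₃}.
(-1/2)T₀ + (1/4)T₁ + (-1/2)T₂ + (3/4)T₃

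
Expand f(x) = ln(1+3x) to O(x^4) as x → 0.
3*x - 9*x**2/2 + 9*x**3 + O(x**4)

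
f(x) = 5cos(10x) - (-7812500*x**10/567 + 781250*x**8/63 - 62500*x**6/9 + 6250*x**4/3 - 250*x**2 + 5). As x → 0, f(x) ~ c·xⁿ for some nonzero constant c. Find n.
12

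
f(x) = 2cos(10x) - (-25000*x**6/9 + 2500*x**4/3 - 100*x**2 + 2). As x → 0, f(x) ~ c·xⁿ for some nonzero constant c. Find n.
8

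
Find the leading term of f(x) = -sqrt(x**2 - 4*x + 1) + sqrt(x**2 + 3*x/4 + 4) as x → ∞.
19/8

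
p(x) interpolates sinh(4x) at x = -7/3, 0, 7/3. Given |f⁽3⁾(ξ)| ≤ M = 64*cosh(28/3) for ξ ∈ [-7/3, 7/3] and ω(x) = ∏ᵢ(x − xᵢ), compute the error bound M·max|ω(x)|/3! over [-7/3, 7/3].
21952*sqrt(3)*cosh(28/3)/729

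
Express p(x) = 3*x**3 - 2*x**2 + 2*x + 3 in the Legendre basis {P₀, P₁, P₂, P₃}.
(7/3)P₀ + (19/5)P₁ + (-4/3)P₂ + (6/5)P₃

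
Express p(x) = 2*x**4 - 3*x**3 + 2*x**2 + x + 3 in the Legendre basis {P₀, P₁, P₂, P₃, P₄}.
(61/15)P₀ + (-4/5)P₁ + (52/21)P₂ + (-6/5)P₃ + (16/35)P₄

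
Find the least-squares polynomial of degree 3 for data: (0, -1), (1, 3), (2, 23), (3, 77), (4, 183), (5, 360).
-65/63 + (881/378)x + (-317/252)x² + (329/108)x³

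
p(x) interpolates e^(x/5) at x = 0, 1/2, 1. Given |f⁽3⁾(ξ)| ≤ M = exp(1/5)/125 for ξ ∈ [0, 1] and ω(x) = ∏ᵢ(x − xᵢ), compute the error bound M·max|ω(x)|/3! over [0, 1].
sqrt(3)*exp(1/5)/27000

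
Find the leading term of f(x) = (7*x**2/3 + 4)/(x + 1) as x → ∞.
7*x/3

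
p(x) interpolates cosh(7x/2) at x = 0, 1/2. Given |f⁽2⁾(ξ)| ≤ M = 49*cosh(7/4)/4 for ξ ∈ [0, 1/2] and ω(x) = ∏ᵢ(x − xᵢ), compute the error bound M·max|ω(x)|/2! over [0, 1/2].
49*cosh(7/4)/128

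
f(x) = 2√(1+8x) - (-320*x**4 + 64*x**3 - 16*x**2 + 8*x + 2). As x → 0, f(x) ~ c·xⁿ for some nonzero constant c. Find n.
5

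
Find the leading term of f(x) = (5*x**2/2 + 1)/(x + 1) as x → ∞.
5*x/2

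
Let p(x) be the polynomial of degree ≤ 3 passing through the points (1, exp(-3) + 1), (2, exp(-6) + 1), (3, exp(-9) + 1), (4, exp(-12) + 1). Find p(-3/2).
(-495*exp(6) - 105 + 385*exp(3) + 231*exp(9) + 16*exp(12))*exp(-12)/16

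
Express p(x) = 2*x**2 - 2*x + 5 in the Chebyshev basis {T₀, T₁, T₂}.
(6)T₀ + (-2)T₁ + T₂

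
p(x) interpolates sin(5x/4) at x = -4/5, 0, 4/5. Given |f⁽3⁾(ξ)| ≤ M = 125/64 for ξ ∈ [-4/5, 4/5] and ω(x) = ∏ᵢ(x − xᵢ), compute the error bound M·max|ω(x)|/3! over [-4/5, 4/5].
sqrt(3)/27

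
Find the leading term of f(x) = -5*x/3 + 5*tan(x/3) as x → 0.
5*x**3/81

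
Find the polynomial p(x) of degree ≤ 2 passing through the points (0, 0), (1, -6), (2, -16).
-2*x**2 - 4*x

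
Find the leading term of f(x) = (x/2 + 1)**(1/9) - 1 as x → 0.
x/18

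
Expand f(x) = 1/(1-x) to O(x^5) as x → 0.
1 + x + x**2 + x**3 + x**4 + O(x**5)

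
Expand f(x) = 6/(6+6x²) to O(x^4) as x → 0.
1 - x**2 + O(x**4)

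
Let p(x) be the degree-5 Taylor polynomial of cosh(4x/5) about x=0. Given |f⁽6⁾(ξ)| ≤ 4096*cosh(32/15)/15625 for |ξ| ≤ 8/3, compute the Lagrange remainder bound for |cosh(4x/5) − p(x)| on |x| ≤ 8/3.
67108864*cosh(32/15)/512578125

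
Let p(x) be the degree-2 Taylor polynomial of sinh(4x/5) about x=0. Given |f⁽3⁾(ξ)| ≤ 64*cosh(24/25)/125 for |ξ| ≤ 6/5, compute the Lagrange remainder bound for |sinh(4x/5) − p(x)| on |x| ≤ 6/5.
2304*cosh(24/25)/15625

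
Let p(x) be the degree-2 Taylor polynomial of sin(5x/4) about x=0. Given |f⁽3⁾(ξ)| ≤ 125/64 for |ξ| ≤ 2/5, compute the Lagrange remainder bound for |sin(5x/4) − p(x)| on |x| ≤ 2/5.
1/48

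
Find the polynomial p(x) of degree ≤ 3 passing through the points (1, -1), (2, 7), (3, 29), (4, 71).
x**3 + x**2 - 2*x - 1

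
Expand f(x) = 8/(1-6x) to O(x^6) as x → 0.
8 + 48*x + 288*x**2 + 1728*x**3 + 10368*x**4 + 62208*x**5 + O(x**6)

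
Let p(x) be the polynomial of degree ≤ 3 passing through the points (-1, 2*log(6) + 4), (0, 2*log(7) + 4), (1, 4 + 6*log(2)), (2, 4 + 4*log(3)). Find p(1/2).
4 + log(56*2**(1/4)*3**(5/8)*7**(1/8)/3)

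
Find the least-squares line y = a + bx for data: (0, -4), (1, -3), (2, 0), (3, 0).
a = -4, b = 3/2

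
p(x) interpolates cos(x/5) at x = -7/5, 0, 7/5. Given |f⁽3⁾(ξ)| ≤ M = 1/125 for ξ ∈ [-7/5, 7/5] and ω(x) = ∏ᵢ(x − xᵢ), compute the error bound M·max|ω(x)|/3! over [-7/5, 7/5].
343*sqrt(3)/421875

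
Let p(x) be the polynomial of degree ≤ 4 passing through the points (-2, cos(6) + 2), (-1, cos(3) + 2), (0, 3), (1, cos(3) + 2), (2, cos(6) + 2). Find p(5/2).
175*cos(6)/64 - 75*cos(3)/16 + 317/64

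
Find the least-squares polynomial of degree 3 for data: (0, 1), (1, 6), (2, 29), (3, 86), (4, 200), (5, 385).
127/126 + (1985/756)x + (-157/252)x² + (167/54)x³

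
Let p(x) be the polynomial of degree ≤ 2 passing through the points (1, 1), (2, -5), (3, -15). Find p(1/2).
5/2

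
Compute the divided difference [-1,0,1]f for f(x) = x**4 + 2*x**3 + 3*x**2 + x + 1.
4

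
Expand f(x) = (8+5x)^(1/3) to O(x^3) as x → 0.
2 + 5*x/12 - 25*x**2/288 + O(x**3)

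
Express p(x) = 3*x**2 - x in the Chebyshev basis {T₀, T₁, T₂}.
(3/2)T₀ - T₁ + (3/2)T₂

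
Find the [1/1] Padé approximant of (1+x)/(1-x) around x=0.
(x + 1)/(1 - x)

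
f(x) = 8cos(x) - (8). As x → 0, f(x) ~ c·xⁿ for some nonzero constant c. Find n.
2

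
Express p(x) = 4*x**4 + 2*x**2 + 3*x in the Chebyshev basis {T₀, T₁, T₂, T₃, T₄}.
(5/2)T₀ + (3)T₁ + (3)T₂ + (1/2)T₄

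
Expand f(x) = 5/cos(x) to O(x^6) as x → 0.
5 + 5*x**2/2 + 25*x**4/24 + O(x**6)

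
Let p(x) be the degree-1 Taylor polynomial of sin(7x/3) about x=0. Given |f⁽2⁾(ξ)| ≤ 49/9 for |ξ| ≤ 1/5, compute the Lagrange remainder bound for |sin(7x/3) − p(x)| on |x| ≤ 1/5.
49/450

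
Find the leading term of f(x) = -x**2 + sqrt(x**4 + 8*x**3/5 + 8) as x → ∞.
4*x/5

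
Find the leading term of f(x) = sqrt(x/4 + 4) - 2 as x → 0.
x/16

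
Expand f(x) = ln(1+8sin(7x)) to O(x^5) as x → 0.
56*x - 1568*x**2 + 174244*x**3/3 - 7299040*x**4/3 + O(x**5)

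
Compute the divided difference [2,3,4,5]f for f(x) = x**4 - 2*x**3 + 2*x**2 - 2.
12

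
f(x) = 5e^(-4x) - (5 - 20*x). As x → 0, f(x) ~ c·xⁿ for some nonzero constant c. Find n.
2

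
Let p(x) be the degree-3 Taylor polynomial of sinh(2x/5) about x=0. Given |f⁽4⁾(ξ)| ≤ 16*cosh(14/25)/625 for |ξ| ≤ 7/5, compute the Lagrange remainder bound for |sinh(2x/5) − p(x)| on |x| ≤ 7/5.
4802*cosh(14/25)/1171875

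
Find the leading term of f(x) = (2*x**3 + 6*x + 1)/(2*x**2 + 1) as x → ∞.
x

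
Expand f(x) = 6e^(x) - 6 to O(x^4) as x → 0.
6*x + 3*x**2 + x**3 + O(x**4)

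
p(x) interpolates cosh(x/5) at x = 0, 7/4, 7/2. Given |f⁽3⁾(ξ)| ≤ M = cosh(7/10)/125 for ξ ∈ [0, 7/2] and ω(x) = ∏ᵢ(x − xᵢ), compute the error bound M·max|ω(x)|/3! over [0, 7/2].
343*sqrt(3)*cosh(7/10)/216000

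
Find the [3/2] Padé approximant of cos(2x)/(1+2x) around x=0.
(14*x**3/3 - 7*x**2/3 - 2*x + 1)/(1 - 13*x**2/3)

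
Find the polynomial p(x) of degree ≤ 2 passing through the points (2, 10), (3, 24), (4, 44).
3*x**2 - x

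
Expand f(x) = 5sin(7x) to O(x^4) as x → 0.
35*x - 1715*x**3/6 + O(x**4)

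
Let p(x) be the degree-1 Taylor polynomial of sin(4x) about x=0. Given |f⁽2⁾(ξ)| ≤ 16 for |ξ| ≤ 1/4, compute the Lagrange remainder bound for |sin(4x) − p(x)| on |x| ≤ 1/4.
1/2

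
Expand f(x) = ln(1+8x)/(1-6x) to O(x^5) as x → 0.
8*x + 16*x**2 + 800*x**3/3 + 576*x**4 + O(x**5)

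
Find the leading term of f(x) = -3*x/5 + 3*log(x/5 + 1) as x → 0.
-3*x**2/50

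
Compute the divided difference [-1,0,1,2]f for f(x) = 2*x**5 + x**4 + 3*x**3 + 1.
15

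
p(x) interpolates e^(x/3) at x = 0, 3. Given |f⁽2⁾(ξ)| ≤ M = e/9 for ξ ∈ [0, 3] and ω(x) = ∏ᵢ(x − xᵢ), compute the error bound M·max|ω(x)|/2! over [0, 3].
e/8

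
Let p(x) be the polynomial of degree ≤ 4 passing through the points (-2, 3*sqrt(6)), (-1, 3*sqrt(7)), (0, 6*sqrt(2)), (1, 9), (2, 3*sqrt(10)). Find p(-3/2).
-105*sqrt(2)/32 - 15*sqrt(10)/128 + 63/32 + 105*sqrt(6)/128 + 105*sqrt(7)/32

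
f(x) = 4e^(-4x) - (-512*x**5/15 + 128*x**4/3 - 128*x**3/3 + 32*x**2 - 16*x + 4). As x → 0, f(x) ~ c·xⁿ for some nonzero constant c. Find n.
6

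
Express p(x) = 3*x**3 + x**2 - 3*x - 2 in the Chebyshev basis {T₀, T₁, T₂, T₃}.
(-3/2)T₀ + (-3/4)T₁ + (1/2)T₂ + (3/4)T₃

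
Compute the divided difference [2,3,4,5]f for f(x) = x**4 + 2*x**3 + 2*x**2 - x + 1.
16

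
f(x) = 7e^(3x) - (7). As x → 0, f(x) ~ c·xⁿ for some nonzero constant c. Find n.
1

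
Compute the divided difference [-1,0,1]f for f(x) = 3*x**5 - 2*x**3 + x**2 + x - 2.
1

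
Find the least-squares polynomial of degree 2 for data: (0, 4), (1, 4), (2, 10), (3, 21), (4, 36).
19/5 + (-19/10)x + (5/2)x²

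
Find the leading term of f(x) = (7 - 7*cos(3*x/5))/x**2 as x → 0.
63/50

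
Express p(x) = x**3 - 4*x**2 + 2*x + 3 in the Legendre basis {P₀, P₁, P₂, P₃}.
(5/3)P₀ + (13/5)P₁ + (-8/3)P₂ + (2/5)P₃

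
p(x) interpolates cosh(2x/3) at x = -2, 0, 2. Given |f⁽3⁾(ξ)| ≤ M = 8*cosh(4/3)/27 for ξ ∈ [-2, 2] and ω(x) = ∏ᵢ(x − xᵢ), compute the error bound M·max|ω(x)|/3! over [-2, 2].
64*sqrt(3)*cosh(4/3)/729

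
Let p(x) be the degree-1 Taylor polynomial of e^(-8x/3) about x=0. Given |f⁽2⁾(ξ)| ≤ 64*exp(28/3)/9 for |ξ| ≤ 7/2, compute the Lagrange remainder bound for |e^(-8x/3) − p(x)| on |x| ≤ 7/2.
392*exp(28/3)/9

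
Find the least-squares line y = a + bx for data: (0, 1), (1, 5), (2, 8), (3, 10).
a = 3/2, b = 3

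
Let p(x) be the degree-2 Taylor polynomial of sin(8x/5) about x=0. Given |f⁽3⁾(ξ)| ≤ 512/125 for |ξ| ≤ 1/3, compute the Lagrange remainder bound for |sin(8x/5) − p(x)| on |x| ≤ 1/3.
256/10125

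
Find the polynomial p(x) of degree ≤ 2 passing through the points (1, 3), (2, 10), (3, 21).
2*x**2 + x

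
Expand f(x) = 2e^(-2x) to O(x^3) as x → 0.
2 - 4*x + 4*x**2 + O(x**3)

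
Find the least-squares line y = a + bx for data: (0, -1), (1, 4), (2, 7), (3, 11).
a = -3/5, b = 39/10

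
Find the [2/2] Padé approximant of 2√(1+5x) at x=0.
(125*x**2/8 + 25*x/2 + 2)/(25*x**2/16 + 15*x/4 + 1)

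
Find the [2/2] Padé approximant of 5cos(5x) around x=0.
(5 - 625*x**2/12)/(25*x**2/12 + 1)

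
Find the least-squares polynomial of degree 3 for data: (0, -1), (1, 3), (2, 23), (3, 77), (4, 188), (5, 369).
-37/42 + (439/252)x + (-26/21)x² + (113/36)x³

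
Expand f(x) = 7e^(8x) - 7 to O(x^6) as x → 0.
56*x + 224*x**2 + 1792*x**3/3 + 3584*x**4/3 + 28672*x**5/15 + O(x**6)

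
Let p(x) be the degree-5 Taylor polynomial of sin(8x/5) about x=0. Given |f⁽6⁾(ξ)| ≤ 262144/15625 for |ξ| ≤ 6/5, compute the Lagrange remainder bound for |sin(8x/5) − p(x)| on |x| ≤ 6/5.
84934656/1220703125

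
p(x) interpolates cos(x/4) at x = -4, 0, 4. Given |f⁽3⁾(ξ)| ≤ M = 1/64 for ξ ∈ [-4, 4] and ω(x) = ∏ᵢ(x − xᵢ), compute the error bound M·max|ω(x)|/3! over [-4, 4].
sqrt(3)/27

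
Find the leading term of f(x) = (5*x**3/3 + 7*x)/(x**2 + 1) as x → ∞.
5*x/3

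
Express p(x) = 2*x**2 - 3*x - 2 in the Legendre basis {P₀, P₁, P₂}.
(-4/3)P₀ + (-3)P₁ + (4/3)P₂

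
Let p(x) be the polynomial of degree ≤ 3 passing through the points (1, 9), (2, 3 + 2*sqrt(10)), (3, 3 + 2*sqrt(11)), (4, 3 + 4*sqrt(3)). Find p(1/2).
-35*sqrt(10)/8 - 5*sqrt(3)/4 + 21*sqrt(11)/8 + 129/8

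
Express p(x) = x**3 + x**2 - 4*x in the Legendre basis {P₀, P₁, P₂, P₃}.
(1/3)P₀ + (-17/5)P₁ + (2/3)P₂ + (2/5)P₃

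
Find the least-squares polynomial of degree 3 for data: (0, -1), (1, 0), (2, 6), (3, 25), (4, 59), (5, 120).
-68/63 + (22/27)x + (-44/63)x² + (29/27)x³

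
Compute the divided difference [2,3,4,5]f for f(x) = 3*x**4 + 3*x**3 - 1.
45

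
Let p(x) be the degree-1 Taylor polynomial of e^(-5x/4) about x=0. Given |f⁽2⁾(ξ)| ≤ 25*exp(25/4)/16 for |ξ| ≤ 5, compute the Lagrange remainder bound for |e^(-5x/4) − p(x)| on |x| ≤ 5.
625*exp(25/4)/32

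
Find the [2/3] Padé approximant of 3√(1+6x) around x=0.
(189*x**2/4 + 126*x/5 + 3)/(-27*x**3/20 + 81*x**2/20 + 27*x/5 + 1)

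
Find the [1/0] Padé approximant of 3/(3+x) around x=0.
1 - x/3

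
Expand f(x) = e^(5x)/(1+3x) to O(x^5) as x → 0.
1 + 2*x + 13*x**2/2 + 4*x**3/3 + 529*x**4/24 + O(x**5)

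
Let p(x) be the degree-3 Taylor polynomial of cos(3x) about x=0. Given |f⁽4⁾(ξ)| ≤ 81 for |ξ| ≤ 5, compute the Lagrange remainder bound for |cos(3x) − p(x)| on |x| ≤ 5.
16875/8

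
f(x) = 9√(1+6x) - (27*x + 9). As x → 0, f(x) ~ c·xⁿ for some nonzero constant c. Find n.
2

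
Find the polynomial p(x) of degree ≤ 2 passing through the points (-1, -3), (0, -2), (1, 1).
x**2 + 2*x - 2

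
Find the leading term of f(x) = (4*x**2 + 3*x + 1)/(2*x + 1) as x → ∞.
2*x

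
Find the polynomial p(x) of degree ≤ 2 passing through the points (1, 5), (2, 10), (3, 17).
x**2 + 2*x + 2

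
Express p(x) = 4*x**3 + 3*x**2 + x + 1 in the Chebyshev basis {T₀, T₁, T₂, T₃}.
(5/2)T₀ + (4)T₁ + (3/2)T₂ + T₃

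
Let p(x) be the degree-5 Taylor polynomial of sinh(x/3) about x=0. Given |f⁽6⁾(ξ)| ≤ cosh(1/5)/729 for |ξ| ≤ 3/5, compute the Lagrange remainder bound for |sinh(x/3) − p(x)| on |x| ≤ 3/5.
cosh(1/5)/11250000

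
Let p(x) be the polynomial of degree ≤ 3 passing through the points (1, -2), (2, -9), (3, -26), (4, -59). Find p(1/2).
-3/8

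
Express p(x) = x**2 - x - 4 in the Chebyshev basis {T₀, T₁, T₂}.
(-7/2)T₀ - T₁ + (1/2)T₂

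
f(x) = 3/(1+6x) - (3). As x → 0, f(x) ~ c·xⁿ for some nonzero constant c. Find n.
1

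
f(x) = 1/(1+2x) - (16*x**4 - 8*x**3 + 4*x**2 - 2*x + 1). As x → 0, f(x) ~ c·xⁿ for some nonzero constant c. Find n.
5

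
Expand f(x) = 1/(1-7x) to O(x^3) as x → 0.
1 + 7*x + 49*x**2 + O(x**3)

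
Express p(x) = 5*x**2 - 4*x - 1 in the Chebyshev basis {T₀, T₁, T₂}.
(3/2)T₀ + (-4)T₁ + (5/2)T₂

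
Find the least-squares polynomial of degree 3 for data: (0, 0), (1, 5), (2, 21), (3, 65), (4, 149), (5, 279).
7/18 + (101/756)x + (86/63)x² + (211/108)x³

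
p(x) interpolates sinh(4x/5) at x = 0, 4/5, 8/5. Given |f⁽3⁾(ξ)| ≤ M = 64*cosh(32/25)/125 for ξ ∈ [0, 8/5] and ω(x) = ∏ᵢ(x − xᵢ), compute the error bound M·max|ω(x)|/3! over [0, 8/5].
4096*sqrt(3)*cosh(32/25)/421875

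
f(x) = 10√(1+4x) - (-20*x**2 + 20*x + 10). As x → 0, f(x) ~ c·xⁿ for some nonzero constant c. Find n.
3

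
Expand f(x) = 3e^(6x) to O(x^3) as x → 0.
3 + 18*x + 54*x**2 + O(x**3)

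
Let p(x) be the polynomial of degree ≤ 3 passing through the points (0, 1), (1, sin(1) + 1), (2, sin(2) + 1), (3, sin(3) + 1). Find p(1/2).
-5*sin(2)/16 + sin(3)/16 + 15*sin(1)/16 + 1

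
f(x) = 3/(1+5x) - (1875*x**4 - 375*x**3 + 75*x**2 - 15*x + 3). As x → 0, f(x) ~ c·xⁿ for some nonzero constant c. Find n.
5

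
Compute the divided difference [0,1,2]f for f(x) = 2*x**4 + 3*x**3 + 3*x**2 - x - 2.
26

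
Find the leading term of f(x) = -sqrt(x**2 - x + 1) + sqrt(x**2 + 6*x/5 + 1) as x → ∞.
11/10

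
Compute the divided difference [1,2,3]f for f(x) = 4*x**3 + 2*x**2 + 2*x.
26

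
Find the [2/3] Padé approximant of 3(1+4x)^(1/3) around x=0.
(56*x**2/3 + 16*x + 3)/(-32*x**3/81 + 8*x**2/3 + 4*x + 1)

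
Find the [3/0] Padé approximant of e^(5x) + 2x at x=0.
125*x**3/6 + 25*x**2/2 + 7*x + 1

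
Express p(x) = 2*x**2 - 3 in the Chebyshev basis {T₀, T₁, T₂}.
(-2)T₀ + T₂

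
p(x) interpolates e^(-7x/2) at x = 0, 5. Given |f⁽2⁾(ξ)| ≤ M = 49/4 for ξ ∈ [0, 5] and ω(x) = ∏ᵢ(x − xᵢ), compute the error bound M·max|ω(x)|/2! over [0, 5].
1225/32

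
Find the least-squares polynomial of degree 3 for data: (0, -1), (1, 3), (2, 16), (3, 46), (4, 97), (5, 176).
-59/63 + (136/189)x + (499/252)x² + (107/108)x³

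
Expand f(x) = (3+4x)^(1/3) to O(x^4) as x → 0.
3**(1/3) + 4*3**(1/3)*x/9 - 16*3**(1/3)*x**2/81 + 320*3**(1/3)*x**3/2187 + O(x**4)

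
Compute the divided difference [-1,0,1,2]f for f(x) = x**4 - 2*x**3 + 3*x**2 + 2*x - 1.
0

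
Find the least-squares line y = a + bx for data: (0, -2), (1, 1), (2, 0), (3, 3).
a = -8/5, b = 7/5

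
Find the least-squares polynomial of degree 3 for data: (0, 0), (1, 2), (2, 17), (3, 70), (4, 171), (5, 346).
11/126 + (-17/756)x + (-211/126)x² + (335/108)x³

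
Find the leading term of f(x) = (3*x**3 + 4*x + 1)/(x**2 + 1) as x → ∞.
3*x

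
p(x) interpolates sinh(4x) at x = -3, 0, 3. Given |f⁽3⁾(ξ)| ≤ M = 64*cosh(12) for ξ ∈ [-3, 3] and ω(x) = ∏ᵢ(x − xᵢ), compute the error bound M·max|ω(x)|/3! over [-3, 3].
64*sqrt(3)*cosh(12)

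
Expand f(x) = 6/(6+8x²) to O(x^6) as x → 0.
1 - 4*x**2/3 + 16*x**4/9 + O(x**6)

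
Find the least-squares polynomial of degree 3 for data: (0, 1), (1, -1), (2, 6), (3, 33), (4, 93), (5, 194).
68/63 + (-1235/378)x + (-211/252)x² + (199/108)x³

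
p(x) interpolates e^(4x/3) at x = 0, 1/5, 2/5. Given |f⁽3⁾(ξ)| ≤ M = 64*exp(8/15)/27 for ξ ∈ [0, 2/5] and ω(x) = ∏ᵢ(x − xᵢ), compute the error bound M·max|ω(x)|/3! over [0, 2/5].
64*sqrt(3)*exp(8/15)/91125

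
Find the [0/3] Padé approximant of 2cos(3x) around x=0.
2/(9*x**2/2 + 1)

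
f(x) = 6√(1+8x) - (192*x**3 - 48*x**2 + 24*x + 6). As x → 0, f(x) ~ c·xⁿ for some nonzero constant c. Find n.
4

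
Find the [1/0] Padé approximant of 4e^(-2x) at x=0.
4 - 8*x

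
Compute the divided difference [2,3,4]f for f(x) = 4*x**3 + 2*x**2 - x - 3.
38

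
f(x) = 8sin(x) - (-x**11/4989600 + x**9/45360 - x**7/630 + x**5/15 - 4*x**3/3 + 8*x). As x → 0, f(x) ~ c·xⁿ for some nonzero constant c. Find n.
13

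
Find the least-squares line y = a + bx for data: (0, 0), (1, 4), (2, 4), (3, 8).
a = 2/5, b = 12/5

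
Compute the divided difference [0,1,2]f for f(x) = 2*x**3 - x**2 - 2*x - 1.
5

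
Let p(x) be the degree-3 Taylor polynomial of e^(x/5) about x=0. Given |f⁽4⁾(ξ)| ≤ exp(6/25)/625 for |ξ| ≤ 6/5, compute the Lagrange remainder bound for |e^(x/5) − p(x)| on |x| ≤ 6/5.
54*exp(6/25)/390625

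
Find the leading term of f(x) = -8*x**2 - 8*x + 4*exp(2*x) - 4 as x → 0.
16*x**3/3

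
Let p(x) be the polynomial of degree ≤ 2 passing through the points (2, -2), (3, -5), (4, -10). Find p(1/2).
-5/4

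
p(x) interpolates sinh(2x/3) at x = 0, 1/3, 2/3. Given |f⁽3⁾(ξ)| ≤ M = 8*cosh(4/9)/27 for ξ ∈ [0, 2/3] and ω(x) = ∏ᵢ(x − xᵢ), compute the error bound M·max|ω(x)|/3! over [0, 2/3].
8*sqrt(3)*cosh(4/9)/19683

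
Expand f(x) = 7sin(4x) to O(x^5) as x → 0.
28*x - 224*x**3/3 + O(x**5)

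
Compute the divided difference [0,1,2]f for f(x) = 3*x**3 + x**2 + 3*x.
10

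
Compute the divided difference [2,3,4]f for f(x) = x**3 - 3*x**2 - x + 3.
6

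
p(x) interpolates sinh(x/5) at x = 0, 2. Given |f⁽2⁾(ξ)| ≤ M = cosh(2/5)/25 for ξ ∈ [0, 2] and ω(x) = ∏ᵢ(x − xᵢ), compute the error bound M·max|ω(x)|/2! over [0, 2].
cosh(2/5)/50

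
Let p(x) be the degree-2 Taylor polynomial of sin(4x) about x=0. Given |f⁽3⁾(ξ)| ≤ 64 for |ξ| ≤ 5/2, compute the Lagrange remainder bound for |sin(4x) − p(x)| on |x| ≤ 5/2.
500/3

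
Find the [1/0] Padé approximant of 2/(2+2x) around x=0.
1 - x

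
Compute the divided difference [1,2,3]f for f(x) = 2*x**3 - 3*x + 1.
12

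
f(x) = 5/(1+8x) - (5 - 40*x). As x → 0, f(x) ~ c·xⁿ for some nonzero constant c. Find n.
2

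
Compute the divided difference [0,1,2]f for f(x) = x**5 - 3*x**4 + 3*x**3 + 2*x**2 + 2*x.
5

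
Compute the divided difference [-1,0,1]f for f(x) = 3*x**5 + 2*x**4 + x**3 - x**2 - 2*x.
1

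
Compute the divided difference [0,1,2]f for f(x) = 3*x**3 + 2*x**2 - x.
11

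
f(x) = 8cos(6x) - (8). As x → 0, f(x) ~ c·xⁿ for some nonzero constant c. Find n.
2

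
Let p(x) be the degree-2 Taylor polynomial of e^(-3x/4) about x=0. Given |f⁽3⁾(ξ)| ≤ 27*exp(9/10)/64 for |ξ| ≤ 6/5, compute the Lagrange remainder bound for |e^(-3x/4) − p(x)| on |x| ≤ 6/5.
243*exp(9/10)/2000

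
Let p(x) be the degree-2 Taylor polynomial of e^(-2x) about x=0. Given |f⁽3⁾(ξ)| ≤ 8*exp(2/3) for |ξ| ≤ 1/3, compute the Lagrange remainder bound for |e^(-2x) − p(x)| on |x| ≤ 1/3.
4*exp(2/3)/81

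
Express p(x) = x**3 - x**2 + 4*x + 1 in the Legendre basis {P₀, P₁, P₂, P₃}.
(2/3)P₀ + (23/5)P₁ + (-2/3)P₂ + (2/5)P₃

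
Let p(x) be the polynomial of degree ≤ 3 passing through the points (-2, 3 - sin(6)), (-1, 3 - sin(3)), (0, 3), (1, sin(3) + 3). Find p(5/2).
35*sin(6)/16 - 15*sin(3)/8 + 3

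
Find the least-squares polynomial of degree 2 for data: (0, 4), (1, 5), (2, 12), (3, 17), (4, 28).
132/35 + (6/7)x + (9/7)x²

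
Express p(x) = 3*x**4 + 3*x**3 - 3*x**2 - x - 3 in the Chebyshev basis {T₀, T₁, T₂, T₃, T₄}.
(-27/8)T₀ + (5/4)T₁ + (3/4)T₃ + (3/8)T₄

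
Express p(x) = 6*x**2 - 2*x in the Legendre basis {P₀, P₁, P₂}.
(2)P₀ + (-2)P₁ + (4)P₂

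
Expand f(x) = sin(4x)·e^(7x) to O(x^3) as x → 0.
4*x + 28*x**2 + O(x**3)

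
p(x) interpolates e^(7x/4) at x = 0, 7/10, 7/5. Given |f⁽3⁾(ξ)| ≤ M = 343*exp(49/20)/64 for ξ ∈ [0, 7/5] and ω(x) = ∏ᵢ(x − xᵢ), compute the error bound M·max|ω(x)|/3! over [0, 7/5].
117649*sqrt(3)*exp(49/20)/1728000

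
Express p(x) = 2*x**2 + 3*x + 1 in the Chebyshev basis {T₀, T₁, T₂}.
(2)T₀ + (3)T₁ + T₂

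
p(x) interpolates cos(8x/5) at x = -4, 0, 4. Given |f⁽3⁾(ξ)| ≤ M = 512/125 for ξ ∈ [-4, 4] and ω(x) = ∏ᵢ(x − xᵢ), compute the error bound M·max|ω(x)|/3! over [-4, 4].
32768*sqrt(3)/3375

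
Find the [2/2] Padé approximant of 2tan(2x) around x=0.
4*x/(1 - 4*x**2/3)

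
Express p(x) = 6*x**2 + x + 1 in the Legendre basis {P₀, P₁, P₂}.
(3)P₀ + P₁ + (4)P₂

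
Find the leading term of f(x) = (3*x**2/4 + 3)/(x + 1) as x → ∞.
3*x/4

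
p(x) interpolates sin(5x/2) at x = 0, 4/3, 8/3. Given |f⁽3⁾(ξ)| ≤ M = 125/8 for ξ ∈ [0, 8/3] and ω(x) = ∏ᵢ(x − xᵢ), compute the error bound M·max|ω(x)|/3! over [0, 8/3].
1000*sqrt(3)/729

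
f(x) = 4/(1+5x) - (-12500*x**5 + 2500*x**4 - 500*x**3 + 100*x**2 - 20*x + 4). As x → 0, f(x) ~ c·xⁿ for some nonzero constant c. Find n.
6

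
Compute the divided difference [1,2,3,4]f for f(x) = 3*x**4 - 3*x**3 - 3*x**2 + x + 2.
27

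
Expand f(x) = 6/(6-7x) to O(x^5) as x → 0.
1 + 7*x/6 + 49*x**2/36 + 343*x**3/216 + 2401*x**4/1296 + O(x**5)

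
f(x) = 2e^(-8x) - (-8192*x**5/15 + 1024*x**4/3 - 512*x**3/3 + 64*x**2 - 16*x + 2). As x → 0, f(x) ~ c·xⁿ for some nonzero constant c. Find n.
6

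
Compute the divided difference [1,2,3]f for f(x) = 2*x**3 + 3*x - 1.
12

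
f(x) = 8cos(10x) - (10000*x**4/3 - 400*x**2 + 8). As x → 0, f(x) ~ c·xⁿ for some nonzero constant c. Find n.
6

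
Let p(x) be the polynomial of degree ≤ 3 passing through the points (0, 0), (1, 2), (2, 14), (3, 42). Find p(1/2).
1/8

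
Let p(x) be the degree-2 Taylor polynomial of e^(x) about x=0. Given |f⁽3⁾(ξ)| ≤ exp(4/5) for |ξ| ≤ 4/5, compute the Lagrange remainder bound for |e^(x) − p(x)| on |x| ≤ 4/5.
32*exp(4/5)/375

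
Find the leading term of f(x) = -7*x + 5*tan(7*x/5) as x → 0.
343*x**3/75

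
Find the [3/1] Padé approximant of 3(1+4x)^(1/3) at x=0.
(-64*x**3/27 + 16*x**2/3 + 12*x + 3)/(8*x/3 + 1)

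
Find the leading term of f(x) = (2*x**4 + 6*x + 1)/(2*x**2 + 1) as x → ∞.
x**2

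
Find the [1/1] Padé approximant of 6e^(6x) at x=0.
(18*x + 6)/(1 - 3*x)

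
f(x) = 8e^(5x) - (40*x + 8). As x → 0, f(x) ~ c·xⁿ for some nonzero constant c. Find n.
2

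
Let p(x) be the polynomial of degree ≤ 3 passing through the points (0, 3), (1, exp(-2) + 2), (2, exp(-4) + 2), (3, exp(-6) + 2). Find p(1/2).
(-5*exp(2) + 1 + 15*exp(4) + 37*exp(6))*exp(-6)/16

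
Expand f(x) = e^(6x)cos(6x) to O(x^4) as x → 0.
1 + 6*x - 72*x**3 + O(x**4)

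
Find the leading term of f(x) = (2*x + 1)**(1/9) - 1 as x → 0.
2*x/9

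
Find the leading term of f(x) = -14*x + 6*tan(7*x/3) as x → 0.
686*x**3/27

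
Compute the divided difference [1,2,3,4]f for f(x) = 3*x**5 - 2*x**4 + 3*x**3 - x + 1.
178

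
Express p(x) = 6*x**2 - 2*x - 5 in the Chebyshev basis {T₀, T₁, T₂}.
(-2)T₀ + (-2)T₁ + (3)T₂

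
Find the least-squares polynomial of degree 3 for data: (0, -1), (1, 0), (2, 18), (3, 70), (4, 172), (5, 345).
-47/42 + (-199/252)x + (-61/84)x² + (53/18)x³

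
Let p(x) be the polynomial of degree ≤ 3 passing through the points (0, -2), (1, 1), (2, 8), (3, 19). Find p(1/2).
-1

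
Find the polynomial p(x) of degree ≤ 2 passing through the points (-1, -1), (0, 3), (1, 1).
-3*x**2 + x + 3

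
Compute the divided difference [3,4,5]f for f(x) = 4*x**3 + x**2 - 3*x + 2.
49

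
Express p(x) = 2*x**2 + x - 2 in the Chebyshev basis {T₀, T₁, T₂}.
-T₀ + T₁ + T₂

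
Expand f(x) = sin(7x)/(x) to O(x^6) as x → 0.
7 - 343*x**2/6 + 16807*x**4/120 + O(x**6)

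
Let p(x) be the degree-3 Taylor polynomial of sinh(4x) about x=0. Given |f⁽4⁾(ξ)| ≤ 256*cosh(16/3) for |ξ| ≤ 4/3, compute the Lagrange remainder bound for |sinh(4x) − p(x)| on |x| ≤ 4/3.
8192*cosh(16/3)/243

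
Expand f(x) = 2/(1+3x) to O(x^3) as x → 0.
2 - 6*x + 18*x**2 + O(x**3)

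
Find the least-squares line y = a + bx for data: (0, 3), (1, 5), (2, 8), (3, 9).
a = 31/10, b = 21/10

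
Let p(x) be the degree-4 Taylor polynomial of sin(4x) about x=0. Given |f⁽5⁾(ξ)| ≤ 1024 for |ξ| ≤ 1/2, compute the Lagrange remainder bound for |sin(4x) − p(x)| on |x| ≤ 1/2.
4/15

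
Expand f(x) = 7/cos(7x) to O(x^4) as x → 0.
7 + 343*x**2/2 + O(x**4)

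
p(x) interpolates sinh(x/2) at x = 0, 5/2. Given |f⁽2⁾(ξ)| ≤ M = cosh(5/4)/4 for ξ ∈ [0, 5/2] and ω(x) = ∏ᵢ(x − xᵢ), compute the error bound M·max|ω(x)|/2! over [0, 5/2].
25*cosh(5/4)/128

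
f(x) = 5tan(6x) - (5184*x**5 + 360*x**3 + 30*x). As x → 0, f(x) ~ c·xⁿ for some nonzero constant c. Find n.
7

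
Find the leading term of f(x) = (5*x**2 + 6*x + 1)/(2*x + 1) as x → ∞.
5*x/2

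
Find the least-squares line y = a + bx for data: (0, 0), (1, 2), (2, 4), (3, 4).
a = 2/5, b = 7/5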